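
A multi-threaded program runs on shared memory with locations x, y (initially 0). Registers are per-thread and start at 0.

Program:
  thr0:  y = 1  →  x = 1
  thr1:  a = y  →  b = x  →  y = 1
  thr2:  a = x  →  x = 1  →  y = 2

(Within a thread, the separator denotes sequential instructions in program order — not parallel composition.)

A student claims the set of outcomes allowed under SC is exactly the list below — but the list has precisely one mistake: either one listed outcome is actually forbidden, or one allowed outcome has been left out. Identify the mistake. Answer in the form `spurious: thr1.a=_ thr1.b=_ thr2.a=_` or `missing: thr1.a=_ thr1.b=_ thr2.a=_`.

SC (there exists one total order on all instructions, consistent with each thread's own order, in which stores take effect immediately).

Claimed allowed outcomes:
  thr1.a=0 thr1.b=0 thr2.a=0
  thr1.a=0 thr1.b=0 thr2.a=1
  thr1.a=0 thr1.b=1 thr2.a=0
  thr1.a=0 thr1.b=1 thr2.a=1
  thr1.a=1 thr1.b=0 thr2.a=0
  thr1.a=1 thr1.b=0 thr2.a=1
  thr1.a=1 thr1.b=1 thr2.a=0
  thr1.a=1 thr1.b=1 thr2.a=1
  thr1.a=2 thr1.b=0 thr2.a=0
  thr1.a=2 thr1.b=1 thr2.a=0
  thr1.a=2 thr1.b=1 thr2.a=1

outcome vector order: (thr1.a,thr1.b,thr2.a)
SC: 10 outcomes — {(0,0,0) (0,0,1) (0,1,0) (0,1,1) (1,0,0) (1,0,1) (1,1,0) (1,1,1) (2,1,0) (2,1,1)}
claimed∖SC = {(2,0,0)}

spurious: thr1.a=2 thr1.b=0 thr2.a=0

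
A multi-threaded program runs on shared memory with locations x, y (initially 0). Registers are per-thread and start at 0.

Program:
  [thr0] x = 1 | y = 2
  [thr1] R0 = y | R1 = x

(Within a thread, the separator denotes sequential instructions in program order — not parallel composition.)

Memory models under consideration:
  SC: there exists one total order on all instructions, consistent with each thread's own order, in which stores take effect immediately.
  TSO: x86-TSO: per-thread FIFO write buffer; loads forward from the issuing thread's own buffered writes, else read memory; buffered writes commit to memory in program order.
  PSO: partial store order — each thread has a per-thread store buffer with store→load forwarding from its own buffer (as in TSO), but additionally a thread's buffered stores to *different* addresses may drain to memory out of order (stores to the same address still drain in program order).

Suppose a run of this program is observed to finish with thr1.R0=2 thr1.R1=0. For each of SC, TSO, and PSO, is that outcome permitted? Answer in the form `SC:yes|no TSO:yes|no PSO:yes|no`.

SC:no TSO:no PSO:yes

outcome vector order: (thr1.R0,thr1.R1)
under SC → (0,0); (0,1); (2,1)
under TSO → (0,0); (0,1); (2,1)
under PSO → (0,0); (0,1); (2,0); (2,1)
target (2,0) ∈ {PSO}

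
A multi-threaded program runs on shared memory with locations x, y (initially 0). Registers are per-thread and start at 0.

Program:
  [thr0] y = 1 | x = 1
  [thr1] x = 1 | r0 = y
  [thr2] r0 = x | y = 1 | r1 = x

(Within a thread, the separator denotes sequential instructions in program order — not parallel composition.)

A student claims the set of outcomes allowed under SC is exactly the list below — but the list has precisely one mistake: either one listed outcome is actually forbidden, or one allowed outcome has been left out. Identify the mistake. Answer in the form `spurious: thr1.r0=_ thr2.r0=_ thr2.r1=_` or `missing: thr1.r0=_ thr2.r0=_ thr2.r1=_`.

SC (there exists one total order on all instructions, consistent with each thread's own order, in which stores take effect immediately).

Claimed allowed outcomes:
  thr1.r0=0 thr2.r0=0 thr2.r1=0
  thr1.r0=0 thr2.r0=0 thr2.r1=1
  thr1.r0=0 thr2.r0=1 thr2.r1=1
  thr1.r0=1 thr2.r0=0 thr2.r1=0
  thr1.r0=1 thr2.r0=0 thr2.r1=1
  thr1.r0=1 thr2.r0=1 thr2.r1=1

outcome vector order: (thr1.r0,thr2.r0,thr2.r1)
SC (5): 001 011 100 101 111
claimed∖SC = {000}

spurious: thr1.r0=0 thr2.r0=0 thr2.r1=0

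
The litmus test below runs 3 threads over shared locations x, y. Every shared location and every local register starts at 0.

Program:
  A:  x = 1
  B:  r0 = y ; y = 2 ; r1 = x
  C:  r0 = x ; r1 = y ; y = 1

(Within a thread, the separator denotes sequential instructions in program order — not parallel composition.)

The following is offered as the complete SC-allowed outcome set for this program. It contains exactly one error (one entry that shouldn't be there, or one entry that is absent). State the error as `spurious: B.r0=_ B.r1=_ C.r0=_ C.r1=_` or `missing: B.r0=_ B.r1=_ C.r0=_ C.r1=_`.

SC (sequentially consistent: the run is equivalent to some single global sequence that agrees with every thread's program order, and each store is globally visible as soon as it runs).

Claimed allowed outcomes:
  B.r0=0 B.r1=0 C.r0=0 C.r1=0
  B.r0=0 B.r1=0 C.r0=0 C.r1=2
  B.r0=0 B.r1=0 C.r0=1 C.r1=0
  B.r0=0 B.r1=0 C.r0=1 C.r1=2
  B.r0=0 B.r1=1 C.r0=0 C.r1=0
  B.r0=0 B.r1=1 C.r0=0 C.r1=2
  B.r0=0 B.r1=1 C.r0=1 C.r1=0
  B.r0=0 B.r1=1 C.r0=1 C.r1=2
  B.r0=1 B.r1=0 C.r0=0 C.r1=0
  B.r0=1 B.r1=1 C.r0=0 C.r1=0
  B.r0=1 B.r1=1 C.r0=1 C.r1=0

spurious: B.r0=0 B.r1=0 C.r0=1 C.r1=0

outcome vector order: (B.r0,B.r1,C.r0,C.r1)
SC (10): 0/0/0/0 0/0/0/2 0/0/1/2 0/1/0/0 0/1/0/2 0/1/1/0 0/1/1/2 1/0/0/0 1/1/0/0 1/1/1/0
claimed∖SC = {0/0/1/0}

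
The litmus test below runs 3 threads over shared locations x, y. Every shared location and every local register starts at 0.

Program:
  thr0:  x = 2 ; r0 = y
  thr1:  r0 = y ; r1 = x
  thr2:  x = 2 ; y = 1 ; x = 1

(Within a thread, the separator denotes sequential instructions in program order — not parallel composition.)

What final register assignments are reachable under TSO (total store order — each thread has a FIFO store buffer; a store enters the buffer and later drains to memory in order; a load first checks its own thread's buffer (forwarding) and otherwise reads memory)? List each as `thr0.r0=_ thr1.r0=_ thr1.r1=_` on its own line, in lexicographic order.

thr0.r0=0 thr1.r0=0 thr1.r1=0
thr0.r0=0 thr1.r0=0 thr1.r1=1
thr0.r0=0 thr1.r0=0 thr1.r1=2
thr0.r0=0 thr1.r0=1 thr1.r1=1
thr0.r0=0 thr1.r0=1 thr1.r1=2
thr0.r0=1 thr1.r0=0 thr1.r1=0
thr0.r0=1 thr1.r0=0 thr1.r1=1
thr0.r0=1 thr1.r0=0 thr1.r1=2
thr0.r0=1 thr1.r0=1 thr1.r1=1
thr0.r0=1 thr1.r0=1 thr1.r1=2

outcome vector order: (thr0.r0,thr1.r0,thr1.r1)
|TSO outcomes| = 10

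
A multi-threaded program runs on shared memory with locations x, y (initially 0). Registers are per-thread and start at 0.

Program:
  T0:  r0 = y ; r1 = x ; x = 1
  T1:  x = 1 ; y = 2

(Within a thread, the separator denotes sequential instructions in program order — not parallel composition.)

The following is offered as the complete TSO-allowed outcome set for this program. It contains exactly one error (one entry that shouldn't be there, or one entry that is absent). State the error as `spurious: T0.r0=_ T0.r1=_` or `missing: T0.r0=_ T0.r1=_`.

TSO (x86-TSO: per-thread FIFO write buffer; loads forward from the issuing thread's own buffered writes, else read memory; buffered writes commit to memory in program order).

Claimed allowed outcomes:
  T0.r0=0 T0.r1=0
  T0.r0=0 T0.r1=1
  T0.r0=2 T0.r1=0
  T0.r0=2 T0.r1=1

outcome vector order: (T0.r0,T0.r1)
TSO: 3 outcomes — {(0,0) (0,1) (2,1)}
claimed∖TSO = {(2,0)}

spurious: T0.r0=2 T0.r1=0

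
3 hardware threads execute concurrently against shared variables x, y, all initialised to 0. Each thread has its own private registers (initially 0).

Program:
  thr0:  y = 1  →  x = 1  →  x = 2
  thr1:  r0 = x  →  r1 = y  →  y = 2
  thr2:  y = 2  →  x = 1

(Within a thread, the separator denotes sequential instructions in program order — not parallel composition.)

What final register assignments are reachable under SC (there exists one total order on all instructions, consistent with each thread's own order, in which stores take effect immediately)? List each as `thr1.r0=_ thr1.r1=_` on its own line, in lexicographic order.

outcome vector order: (thr1.r0,thr1.r1)
|SC outcomes| = 7

thr1.r0=0 thr1.r1=0
thr1.r0=0 thr1.r1=1
thr1.r0=0 thr1.r1=2
thr1.r0=1 thr1.r1=1
thr1.r0=1 thr1.r1=2
thr1.r0=2 thr1.r1=1
thr1.r0=2 thr1.r1=2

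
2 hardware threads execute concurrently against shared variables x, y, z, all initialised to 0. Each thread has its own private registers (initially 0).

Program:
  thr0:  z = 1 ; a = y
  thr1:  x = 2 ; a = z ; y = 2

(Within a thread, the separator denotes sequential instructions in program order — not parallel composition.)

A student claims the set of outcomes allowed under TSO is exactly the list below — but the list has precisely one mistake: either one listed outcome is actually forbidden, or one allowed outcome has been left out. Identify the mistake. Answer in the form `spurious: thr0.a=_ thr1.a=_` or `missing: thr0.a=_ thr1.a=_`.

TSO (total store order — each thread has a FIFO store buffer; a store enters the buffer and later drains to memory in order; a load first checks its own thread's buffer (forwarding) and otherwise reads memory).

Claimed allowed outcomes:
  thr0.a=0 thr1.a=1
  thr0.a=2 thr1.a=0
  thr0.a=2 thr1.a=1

missing: thr0.a=0 thr1.a=0

outcome vector order: (thr0.a,thr1.a)
[TSO] allowed = {<0 0>; <0 1>; <2 0>; <2 1>}
TSO∖claimed = {<0 0>}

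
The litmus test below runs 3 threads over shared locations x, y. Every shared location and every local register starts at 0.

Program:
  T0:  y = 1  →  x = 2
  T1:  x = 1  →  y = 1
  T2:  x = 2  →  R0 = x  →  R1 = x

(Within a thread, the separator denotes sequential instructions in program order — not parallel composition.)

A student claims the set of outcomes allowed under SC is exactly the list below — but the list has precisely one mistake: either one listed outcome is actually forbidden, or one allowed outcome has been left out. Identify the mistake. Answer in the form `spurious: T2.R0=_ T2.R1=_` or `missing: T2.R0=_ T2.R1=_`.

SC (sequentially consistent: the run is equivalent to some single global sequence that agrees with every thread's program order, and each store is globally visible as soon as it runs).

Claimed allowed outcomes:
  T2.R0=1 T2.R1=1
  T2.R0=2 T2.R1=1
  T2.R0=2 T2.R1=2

missing: T2.R0=1 T2.R1=2

outcome vector order: (T2.R0,T2.R1)
SC: 4 outcomes — {11; 12; 21; 22}
SC∖claimed = {12}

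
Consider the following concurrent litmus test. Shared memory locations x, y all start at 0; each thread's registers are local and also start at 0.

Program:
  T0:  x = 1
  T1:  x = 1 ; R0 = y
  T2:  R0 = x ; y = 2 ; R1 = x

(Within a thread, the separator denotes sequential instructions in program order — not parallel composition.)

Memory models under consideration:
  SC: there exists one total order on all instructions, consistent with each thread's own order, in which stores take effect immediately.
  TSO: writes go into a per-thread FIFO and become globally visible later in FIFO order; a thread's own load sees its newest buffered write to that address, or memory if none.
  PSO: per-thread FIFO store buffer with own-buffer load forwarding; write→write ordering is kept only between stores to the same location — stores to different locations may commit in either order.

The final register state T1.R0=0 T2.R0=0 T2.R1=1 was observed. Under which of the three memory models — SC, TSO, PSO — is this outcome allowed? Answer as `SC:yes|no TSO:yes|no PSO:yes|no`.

outcome vector order: (T1.R0,T2.R0,T2.R1)
SC (5): 0/0/1, 0/1/1, 2/0/0, 2/0/1, 2/1/1
TSO (6): 0/0/0, 0/0/1, 0/1/1, 2/0/0, 2/0/1, 2/1/1
PSO (6): 0/0/0, 0/0/1, 0/1/1, 2/0/0, 2/0/1, 2/1/1
target 0/0/1 ∈ {SC,TSO,PSO}

SC:yes TSO:yes PSO:yes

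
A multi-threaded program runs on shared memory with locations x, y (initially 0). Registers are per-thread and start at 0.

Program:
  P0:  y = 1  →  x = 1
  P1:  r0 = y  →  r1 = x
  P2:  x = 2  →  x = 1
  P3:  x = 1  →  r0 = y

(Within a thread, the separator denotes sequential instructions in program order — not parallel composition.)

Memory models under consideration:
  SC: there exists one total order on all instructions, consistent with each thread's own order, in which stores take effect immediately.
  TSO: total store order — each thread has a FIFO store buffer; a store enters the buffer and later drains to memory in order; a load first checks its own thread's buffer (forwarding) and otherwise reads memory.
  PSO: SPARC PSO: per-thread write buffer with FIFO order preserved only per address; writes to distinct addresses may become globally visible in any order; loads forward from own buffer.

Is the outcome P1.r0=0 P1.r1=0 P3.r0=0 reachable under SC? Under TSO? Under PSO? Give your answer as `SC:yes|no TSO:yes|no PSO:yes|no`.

outcome vector order: (P1.r0,P1.r1,P3.r0)
SC: 11 outcomes — {000 001 010 011 020 021 101 110 111 120 121}
TSO: 12 outcomes — {000 001 010 011 020 021 100 101 110 111 120 121}
PSO: 12 outcomes — {000 001 010 011 020 021 100 101 110 111 120 121}
target 000 ∈ {SC,TSO,PSO}

SC:yes TSO:yes PSO:yes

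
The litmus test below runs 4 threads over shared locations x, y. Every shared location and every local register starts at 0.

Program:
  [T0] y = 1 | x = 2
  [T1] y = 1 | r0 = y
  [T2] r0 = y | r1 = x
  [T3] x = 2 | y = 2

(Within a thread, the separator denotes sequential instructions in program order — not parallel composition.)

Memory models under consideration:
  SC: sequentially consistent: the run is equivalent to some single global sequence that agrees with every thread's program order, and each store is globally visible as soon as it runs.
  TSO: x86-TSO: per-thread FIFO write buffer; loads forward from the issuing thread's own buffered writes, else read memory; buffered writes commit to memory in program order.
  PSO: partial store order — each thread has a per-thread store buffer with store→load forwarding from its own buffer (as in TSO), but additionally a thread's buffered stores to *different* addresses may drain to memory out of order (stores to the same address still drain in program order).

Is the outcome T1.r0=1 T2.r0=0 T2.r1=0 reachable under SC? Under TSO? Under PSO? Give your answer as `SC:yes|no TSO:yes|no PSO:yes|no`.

outcome vector order: (T1.r0,T2.r0,T2.r1)
under SC → (1,0,0) (1,0,2) (1,1,0) (1,1,2) (1,2,2) (2,0,0) (2,0,2) (2,1,0) (2,1,2) (2,2,2)
under TSO → (1,0,0) (1,0,2) (1,1,0) (1,1,2) (1,2,2) (2,0,0) (2,0,2) (2,1,0) (2,1,2) (2,2,2)
under PSO → (1,0,0) (1,0,2) (1,1,0) (1,1,2) (1,2,0) (1,2,2) (2,0,0) (2,0,2) (2,1,0) (2,1,2) (2,2,0) (2,2,2)
target (1,0,0) ∈ {SC,TSO,PSO}

SC:yes TSO:yes PSO:yes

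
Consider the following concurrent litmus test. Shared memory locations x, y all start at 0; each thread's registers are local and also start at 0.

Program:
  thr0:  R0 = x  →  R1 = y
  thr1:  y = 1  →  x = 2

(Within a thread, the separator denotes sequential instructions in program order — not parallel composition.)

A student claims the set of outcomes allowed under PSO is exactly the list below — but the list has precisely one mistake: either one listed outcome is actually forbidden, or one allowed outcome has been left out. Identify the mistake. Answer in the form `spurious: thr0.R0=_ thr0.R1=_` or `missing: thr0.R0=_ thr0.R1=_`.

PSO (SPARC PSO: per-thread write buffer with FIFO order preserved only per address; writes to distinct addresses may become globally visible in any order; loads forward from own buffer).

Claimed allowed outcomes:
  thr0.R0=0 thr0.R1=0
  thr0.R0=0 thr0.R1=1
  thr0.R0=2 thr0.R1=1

missing: thr0.R0=2 thr0.R1=0

outcome vector order: (thr0.R0,thr0.R1)
[PSO] allowed = {(0,0) (0,1) (2,0) (2,1)}
PSO∖claimed = {(2,0)}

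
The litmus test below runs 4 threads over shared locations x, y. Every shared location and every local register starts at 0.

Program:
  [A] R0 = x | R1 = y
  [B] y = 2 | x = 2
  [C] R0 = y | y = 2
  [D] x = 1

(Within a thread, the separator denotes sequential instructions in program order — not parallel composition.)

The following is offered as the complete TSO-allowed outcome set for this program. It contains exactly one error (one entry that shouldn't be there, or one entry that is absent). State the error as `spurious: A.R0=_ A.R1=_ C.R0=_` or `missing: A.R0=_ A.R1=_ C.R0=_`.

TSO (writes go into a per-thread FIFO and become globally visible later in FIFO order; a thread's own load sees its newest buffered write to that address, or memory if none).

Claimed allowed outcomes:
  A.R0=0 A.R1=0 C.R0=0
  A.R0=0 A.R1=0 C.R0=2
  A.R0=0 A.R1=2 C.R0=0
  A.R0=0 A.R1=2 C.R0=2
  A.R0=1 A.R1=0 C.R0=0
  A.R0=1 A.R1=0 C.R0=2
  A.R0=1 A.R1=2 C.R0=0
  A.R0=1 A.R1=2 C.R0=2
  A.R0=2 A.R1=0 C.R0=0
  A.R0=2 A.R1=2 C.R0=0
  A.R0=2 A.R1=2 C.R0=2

spurious: A.R0=2 A.R1=0 C.R0=0

outcome vector order: (A.R0,A.R1,C.R0)
under TSO → 000, 002, 020, 022, 100, 102, 120, 122, 220, 222
claimed∖TSO = {200}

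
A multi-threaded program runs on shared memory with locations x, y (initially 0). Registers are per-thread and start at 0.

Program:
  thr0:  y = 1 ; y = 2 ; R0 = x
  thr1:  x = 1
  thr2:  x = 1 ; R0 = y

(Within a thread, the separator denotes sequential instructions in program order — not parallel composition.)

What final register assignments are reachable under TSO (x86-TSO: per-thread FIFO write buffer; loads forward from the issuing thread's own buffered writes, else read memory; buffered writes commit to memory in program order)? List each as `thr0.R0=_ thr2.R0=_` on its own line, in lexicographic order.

thr0.R0=0 thr2.R0=0
thr0.R0=0 thr2.R0=1
thr0.R0=0 thr2.R0=2
thr0.R0=1 thr2.R0=0
thr0.R0=1 thr2.R0=1
thr0.R0=1 thr2.R0=2

outcome vector order: (thr0.R0,thr2.R0)
|TSO outcomes| = 6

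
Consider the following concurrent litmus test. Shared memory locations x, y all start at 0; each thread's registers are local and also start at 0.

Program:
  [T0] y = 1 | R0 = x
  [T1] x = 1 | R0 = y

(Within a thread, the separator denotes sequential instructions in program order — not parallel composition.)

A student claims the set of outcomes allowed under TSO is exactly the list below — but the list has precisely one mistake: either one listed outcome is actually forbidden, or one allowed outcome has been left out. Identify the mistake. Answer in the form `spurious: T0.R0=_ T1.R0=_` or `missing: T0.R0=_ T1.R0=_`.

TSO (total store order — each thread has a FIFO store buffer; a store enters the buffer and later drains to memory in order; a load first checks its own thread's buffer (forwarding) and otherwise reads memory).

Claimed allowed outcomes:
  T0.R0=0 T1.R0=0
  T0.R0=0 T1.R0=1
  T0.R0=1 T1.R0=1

missing: T0.R0=1 T1.R0=0

outcome vector order: (T0.R0,T1.R0)
under TSO → (0,0), (0,1), (1,0), (1,1)
TSO∖claimed = {(1,0)}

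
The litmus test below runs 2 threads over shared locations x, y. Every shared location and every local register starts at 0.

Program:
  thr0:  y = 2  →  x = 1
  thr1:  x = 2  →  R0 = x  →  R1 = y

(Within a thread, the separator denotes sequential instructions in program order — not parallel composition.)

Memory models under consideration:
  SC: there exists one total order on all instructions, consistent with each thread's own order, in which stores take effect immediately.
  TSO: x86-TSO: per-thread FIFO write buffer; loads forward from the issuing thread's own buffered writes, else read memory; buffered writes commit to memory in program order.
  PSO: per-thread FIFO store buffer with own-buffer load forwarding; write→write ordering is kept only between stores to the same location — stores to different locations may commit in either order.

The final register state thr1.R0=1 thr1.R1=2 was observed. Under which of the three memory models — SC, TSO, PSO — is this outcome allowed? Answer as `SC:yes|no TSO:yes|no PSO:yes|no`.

SC:yes TSO:yes PSO:yes

outcome vector order: (thr1.R0,thr1.R1)
[SC] allowed = {12, 20, 22}
[TSO] allowed = {12, 20, 22}
[PSO] allowed = {10, 12, 20, 22}
target 12 ∈ {SC,TSO,PSO}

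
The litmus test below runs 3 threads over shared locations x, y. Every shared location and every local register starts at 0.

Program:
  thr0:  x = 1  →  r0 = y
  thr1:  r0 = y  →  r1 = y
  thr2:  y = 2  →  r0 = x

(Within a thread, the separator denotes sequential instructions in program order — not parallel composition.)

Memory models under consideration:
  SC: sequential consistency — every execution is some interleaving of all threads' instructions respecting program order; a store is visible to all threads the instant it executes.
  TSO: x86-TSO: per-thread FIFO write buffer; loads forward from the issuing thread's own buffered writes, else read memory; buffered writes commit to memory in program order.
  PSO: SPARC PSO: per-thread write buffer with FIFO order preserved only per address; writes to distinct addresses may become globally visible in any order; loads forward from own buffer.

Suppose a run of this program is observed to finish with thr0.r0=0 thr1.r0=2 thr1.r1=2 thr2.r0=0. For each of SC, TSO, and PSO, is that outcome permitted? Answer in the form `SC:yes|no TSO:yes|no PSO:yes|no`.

outcome vector order: (thr0.r0,thr1.r0,thr1.r1,thr2.r0)
SC (9): 0/0/0/1 0/0/2/1 0/2/2/1 2/0/0/0 2/0/0/1 2/0/2/0 2/0/2/1 2/2/2/0 2/2/2/1
TSO (12): 0/0/0/0 0/0/0/1 0/0/2/0 0/0/2/1 0/2/2/0 0/2/2/1 2/0/0/0 2/0/0/1 2/0/2/0 2/0/2/1 2/2/2/0 2/2/2/1
PSO (12): 0/0/0/0 0/0/0/1 0/0/2/0 0/0/2/1 0/2/2/0 0/2/2/1 2/0/0/0 2/0/0/1 2/0/2/0 2/0/2/1 2/2/2/0 2/2/2/1
target 0/2/2/0 ∈ {TSO,PSO}

SC:no TSO:yes PSO:yes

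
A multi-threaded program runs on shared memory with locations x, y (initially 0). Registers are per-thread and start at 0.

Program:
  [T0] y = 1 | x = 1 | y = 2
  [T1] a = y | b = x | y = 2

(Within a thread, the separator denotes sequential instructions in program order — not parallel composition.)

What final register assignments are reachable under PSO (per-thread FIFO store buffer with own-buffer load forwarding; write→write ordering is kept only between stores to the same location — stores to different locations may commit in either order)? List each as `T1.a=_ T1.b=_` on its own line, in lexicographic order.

outcome vector order: (T1.a,T1.b)
|PSO outcomes| = 6

T1.a=0 T1.b=0
T1.a=0 T1.b=1
T1.a=1 T1.b=0
T1.a=1 T1.b=1
T1.a=2 T1.b=0
T1.a=2 T1.b=1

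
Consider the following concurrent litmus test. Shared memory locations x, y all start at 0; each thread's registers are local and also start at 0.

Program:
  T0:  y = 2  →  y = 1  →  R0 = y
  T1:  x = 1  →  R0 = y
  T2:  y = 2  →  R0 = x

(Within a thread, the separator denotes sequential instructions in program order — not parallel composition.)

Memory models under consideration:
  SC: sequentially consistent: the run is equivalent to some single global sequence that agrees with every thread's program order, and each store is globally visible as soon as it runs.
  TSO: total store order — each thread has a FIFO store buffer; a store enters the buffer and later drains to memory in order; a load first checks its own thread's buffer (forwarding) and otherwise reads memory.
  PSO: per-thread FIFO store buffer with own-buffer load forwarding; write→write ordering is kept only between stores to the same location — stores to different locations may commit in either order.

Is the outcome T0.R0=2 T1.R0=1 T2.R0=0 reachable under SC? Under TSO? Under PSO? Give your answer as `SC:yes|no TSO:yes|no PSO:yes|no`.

outcome vector order: (T0.R0,T1.R0,T2.R0)
under SC → 101 110 111 120 121 201 211 220 221
under TSO → 100 101 110 111 120 121 200 201 210 211 220 221
under PSO → 100 101 110 111 120 121 200 201 210 211 220 221
target 210 ∈ {TSO,PSO}

SC:no TSO:yes PSO:yes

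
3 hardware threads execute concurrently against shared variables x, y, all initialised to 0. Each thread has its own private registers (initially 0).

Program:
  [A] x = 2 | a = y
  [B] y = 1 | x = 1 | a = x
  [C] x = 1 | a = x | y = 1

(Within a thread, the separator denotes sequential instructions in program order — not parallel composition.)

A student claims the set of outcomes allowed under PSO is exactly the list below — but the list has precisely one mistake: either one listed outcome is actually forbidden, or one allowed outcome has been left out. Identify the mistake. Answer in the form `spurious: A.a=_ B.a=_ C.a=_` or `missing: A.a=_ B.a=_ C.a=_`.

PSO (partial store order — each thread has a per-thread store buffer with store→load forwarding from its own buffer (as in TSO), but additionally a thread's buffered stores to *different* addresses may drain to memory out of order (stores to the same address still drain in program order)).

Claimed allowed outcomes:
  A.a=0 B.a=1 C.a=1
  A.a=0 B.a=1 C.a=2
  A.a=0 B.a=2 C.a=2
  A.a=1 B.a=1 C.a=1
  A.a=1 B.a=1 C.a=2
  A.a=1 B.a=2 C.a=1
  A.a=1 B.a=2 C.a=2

outcome vector order: (A.a,B.a,C.a)
PSO: 8 outcomes — {0/1/1; 0/1/2; 0/2/1; 0/2/2; 1/1/1; 1/1/2; 1/2/1; 1/2/2}
PSO∖claimed = {0/2/1}

missing: A.a=0 B.a=2 C.a=1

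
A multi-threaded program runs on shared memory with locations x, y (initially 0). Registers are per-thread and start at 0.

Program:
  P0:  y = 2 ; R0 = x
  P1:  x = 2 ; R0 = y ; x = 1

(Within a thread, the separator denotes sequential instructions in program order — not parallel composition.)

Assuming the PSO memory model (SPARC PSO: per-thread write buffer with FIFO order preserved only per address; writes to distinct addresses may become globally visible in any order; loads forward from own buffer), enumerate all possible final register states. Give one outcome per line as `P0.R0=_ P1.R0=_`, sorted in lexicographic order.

outcome vector order: (P0.R0,P1.R0)
|PSO outcomes| = 6

P0.R0=0 P1.R0=0
P0.R0=0 P1.R0=2
P0.R0=1 P1.R0=0
P0.R0=1 P1.R0=2
P0.R0=2 P1.R0=0
P0.R0=2 P1.R0=2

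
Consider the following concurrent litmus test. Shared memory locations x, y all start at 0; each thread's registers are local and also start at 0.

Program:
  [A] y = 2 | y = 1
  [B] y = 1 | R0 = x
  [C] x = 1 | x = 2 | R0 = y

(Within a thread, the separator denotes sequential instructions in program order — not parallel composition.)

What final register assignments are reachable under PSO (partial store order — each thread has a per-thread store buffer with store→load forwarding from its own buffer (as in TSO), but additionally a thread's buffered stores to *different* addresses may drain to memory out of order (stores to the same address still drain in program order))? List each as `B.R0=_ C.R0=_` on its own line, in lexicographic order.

B.R0=0 C.R0=0
B.R0=0 C.R0=1
B.R0=0 C.R0=2
B.R0=1 C.R0=0
B.R0=1 C.R0=1
B.R0=1 C.R0=2
B.R0=2 C.R0=0
B.R0=2 C.R0=1
B.R0=2 C.R0=2

outcome vector order: (B.R0,C.R0)
|PSO outcomes| = 9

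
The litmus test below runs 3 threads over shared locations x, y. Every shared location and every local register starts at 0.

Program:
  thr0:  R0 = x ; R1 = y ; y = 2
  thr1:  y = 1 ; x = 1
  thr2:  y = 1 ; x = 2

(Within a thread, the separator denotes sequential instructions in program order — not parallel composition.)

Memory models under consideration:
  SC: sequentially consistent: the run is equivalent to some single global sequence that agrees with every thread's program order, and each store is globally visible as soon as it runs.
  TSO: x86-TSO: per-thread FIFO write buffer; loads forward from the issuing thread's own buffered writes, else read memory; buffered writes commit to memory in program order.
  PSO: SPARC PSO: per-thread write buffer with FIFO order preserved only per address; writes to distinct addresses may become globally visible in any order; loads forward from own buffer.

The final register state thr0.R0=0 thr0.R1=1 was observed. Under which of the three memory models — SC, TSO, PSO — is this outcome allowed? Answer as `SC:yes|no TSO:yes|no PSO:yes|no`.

outcome vector order: (thr0.R0,thr0.R1)
SC: 4 outcomes — {<0 0>; <0 1>; <1 1>; <2 1>}
TSO: 4 outcomes — {<0 0>; <0 1>; <1 1>; <2 1>}
PSO: 6 outcomes — {<0 0>; <0 1>; <1 0>; <1 1>; <2 0>; <2 1>}
target <0 1> ∈ {SC,TSO,PSO}

SC:yes TSO:yes PSO:yes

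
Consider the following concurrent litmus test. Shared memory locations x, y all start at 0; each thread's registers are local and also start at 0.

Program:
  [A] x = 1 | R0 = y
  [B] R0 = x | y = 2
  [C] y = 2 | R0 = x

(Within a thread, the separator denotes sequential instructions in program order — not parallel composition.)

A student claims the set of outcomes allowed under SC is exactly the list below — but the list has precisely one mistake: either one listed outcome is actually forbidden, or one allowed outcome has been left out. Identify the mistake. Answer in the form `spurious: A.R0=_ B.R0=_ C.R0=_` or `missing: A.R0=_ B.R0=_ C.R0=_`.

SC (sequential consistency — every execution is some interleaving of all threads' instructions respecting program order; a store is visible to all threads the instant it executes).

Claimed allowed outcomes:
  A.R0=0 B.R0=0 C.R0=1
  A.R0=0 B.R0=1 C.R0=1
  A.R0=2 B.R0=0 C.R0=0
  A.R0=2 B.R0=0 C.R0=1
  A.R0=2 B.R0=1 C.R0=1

missing: A.R0=2 B.R0=1 C.R0=0

outcome vector order: (A.R0,B.R0,C.R0)
SC (6): <0 0 1> <0 1 1> <2 0 0> <2 0 1> <2 1 0> <2 1 1>
SC∖claimed = {<2 1 0>}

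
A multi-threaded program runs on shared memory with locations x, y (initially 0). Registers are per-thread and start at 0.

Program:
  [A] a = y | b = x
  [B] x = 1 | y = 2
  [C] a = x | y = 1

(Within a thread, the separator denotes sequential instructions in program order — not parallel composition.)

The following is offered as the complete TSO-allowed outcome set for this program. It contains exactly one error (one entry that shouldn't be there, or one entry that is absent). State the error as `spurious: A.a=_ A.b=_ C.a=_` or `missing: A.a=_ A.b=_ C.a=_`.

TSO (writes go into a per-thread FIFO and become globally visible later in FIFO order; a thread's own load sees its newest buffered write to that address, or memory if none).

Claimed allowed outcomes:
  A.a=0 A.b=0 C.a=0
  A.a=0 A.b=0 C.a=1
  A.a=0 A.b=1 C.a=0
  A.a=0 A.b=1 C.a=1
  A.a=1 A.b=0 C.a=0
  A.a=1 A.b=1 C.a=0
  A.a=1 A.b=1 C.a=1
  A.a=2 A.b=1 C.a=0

outcome vector order: (A.a,A.b,C.a)
under TSO → 0/0/0 0/0/1 0/1/0 0/1/1 1/0/0 1/1/0 1/1/1 2/1/0 2/1/1
TSO∖claimed = {2/1/1}

missing: A.a=2 A.b=1 C.a=1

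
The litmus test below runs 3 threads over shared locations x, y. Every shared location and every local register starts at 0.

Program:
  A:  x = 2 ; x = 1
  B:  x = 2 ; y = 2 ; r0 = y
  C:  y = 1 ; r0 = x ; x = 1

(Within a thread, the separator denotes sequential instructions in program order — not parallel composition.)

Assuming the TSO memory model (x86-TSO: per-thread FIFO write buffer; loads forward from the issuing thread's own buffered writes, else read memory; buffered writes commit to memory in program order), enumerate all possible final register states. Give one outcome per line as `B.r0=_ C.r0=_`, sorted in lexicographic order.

outcome vector order: (B.r0,C.r0)
|TSO outcomes| = 6

B.r0=1 C.r0=0
B.r0=1 C.r0=1
B.r0=1 C.r0=2
B.r0=2 C.r0=0
B.r0=2 C.r0=1
B.r0=2 C.r0=2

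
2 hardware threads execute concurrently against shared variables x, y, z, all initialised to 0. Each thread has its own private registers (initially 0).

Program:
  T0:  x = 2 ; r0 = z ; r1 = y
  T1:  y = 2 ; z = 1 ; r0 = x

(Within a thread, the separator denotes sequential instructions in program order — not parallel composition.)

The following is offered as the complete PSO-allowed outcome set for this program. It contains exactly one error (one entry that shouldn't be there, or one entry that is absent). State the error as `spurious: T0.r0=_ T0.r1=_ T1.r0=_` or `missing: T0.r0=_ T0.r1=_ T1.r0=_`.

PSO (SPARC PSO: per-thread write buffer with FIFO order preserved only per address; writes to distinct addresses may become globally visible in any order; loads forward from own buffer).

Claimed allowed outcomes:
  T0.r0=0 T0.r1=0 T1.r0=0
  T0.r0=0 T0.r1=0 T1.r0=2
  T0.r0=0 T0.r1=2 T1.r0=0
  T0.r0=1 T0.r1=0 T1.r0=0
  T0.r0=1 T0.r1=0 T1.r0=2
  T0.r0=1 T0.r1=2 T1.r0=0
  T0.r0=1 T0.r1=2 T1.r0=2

missing: T0.r0=0 T0.r1=2 T1.r0=2

outcome vector order: (T0.r0,T0.r1,T1.r0)
[PSO] allowed = {000; 002; 020; 022; 100; 102; 120; 122}
PSO∖claimed = {022}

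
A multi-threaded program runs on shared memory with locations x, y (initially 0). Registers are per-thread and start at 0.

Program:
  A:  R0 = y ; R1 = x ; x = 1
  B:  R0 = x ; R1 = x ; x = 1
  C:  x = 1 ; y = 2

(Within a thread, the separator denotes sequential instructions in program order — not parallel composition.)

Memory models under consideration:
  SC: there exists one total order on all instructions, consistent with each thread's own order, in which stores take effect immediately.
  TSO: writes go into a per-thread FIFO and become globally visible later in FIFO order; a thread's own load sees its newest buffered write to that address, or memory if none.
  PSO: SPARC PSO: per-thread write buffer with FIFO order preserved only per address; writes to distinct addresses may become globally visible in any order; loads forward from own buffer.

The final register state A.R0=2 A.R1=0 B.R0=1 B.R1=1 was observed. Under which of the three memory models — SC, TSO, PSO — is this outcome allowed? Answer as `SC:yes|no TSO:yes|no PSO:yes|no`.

SC:no TSO:no PSO:yes

outcome vector order: (A.R0,A.R1,B.R0,B.R1)
SC: 9 outcomes — {0/0/0/0, 0/0/0/1, 0/0/1/1, 0/1/0/0, 0/1/0/1, 0/1/1/1, 2/1/0/0, 2/1/0/1, 2/1/1/1}
TSO: 9 outcomes — {0/0/0/0, 0/0/0/1, 0/0/1/1, 0/1/0/0, 0/1/0/1, 0/1/1/1, 2/1/0/0, 2/1/0/1, 2/1/1/1}
PSO: 12 outcomes — {0/0/0/0, 0/0/0/1, 0/0/1/1, 0/1/0/0, 0/1/0/1, 0/1/1/1, 2/0/0/0, 2/0/0/1, 2/0/1/1, 2/1/0/0, 2/1/0/1, 2/1/1/1}
target 2/0/1/1 ∈ {PSO}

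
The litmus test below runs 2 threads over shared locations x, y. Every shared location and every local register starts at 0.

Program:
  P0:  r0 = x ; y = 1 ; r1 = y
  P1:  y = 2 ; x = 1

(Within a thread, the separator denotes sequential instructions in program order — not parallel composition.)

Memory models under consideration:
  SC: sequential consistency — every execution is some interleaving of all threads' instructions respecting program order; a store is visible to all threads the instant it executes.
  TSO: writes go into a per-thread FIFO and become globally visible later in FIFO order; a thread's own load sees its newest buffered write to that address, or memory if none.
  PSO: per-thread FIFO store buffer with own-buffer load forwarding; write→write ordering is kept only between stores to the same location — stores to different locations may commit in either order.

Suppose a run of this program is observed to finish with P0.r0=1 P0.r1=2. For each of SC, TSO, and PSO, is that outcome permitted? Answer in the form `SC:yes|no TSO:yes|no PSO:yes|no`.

outcome vector order: (P0.r0,P0.r1)
SC: 3 outcomes — {01; 02; 11}
TSO: 3 outcomes — {01; 02; 11}
PSO: 4 outcomes — {01; 02; 11; 12}
target 12 ∈ {PSO}

SC:no TSO:no PSO:yes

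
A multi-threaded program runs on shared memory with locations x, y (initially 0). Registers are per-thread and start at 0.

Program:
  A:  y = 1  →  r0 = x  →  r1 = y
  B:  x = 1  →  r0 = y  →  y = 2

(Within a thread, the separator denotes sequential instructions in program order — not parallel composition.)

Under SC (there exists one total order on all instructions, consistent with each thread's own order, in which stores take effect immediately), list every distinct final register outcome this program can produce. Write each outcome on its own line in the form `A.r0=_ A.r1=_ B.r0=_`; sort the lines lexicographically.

outcome vector order: (A.r0,A.r1,B.r0)
|SC outcomes| = 6

A.r0=0 A.r1=1 B.r0=1
A.r0=0 A.r1=2 B.r0=1
A.r0=1 A.r1=1 B.r0=0
A.r0=1 A.r1=1 B.r0=1
A.r0=1 A.r1=2 B.r0=0
A.r0=1 A.r1=2 B.r0=1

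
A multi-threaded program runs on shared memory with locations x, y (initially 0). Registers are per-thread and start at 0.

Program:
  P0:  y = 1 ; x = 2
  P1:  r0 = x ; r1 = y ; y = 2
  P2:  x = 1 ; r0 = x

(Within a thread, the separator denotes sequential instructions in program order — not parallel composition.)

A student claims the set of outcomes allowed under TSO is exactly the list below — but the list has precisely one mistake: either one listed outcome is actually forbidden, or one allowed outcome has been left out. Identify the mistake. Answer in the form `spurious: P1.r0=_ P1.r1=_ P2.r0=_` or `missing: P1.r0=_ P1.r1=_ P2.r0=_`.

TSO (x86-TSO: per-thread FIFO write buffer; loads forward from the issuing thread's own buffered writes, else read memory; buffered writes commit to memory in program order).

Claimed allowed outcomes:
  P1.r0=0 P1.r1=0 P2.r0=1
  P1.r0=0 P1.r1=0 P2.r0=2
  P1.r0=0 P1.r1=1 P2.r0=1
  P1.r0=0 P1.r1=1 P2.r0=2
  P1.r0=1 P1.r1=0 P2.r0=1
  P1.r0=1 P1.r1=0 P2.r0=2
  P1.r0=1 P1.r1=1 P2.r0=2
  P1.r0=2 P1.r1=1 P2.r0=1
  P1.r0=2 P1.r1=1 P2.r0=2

missing: P1.r0=1 P1.r1=1 P2.r0=1

outcome vector order: (P1.r0,P1.r1,P2.r0)
TSO (10): 001, 002, 011, 012, 101, 102, 111, 112, 211, 212
TSO∖claimed = {111}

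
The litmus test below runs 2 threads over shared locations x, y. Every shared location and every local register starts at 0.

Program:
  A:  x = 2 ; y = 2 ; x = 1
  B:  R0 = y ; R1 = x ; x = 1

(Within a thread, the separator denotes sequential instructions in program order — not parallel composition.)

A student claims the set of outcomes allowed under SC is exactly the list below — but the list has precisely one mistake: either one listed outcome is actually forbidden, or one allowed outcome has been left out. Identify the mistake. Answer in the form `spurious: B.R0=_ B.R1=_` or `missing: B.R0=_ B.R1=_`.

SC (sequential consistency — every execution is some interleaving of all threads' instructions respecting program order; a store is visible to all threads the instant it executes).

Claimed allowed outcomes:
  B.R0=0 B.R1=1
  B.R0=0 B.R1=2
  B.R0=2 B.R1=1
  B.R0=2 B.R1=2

missing: B.R0=0 B.R1=0

outcome vector order: (B.R0,B.R1)
[SC] allowed = {0/0 0/1 0/2 2/1 2/2}
SC∖claimed = {0/0}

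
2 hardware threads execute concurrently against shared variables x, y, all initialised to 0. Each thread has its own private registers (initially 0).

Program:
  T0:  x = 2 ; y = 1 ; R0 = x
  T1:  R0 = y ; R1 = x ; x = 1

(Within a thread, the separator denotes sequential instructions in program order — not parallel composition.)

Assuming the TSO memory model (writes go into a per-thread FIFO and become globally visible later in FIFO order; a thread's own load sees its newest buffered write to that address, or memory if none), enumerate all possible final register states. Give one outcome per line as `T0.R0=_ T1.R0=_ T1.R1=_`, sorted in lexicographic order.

outcome vector order: (T0.R0,T1.R0,T1.R1)
|TSO outcomes| = 6

T0.R0=1 T1.R0=0 T1.R1=0
T0.R0=1 T1.R0=0 T1.R1=2
T0.R0=1 T1.R0=1 T1.R1=2
T0.R0=2 T1.R0=0 T1.R1=0
T0.R0=2 T1.R0=0 T1.R1=2
T0.R0=2 T1.R0=1 T1.R1=2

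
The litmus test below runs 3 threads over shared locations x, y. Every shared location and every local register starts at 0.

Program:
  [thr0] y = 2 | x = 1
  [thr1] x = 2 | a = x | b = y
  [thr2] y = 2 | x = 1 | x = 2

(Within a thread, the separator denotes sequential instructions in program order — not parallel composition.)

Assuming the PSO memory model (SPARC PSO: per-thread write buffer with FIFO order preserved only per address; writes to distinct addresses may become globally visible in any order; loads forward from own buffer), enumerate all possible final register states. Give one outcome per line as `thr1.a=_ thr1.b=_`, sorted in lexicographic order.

outcome vector order: (thr1.a,thr1.b)
|PSO outcomes| = 4

thr1.a=1 thr1.b=0
thr1.a=1 thr1.b=2
thr1.a=2 thr1.b=0
thr1.a=2 thr1.b=2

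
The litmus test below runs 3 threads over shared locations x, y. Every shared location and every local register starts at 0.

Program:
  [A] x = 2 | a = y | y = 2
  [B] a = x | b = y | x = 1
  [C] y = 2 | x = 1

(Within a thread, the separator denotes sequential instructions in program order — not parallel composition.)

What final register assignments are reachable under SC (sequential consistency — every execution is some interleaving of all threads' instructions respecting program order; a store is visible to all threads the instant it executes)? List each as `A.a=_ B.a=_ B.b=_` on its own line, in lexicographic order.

outcome vector order: (A.a,B.a,B.b)
|SC outcomes| = 10

A.a=0 B.a=0 B.b=0
A.a=0 B.a=0 B.b=2
A.a=0 B.a=1 B.b=2
A.a=0 B.a=2 B.b=0
A.a=0 B.a=2 B.b=2
A.a=2 B.a=0 B.b=0
A.a=2 B.a=0 B.b=2
A.a=2 B.a=1 B.b=2
A.a=2 B.a=2 B.b=0
A.a=2 B.a=2 B.b=2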